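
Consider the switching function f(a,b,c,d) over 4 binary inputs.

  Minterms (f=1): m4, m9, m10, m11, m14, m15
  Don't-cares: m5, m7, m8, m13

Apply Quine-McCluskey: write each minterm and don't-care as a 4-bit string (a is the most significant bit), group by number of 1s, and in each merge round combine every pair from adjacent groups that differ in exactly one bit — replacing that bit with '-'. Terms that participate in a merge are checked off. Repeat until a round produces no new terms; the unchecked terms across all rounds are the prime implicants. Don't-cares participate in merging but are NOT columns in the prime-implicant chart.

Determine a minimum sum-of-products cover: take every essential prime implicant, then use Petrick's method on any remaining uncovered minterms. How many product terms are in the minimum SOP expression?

Round 0: 0100✓ 0101✓ 0111✓ 1000✓ 1001✓ 1010✓ 1011✓ 1101✓ 1110✓ 1111✓
Round 1: -101✓ -111✓ 01-1✓ 010- 1-01✓ 1-10✓ 1-11✓ 10-0✓ 10-1✓ 100-✓ 101-✓ 11-1✓ 111-✓
Round 2: -1-1 1--1 1-1- 10--
PIs = {-1-1, 010-, 1--1, 1-1-, 10--}
Coverage chart:
  m4: 010- ←essential
  m9: 1--1,10--
  m10: 1-1-,10--
  m11: 1--1,1-1-,10--
  m14: 1-1- ←essential
  m15: -1-1,1--1,1-1-
Essential: 010-, 1-1-
Petrick residual → 1--1
Min cover (3 terms): a'bc' + ad + ac

3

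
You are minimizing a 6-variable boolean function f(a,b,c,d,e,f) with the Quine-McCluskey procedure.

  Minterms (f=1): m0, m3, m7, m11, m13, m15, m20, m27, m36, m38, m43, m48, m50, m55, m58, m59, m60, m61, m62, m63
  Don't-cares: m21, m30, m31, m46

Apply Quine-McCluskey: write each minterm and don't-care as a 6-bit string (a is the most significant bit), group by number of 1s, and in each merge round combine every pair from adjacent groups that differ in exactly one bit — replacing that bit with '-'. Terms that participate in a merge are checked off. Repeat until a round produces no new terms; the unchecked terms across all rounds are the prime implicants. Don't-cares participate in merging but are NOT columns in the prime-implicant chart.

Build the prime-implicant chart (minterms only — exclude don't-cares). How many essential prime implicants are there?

[col 0] 000000, 000011*, 000111*, 001011*, 001101*, 001111*, 010100*, 010101*, 011011*, 011110*, 011111*, 100100*, 100110*, 101011*, 101110*, 110000*, 110010*, 110111*, 111010*, 111011*, 111100*, 111101*, 111110*, 111111*
[col 1] -01011*, -11011*, -11110*, -11111*, 0-1011*, 0-1111*, 00-011*, 00-111*, 000-11*, 001-11*, 0011-1, 01010-, 011-11*, 01111-*, 1-1011*, 1-1110, 10-110, 1001-0, 11-010, 11-111, 1100-0, 111-10*, 111-11*, 11101-*, 1111-0*, 1111-1*, 11110-*, 11111-*
[col 2] --1011, -11-11, -1111-, 0-1-11, 00--11, 111-1-, 1111--
Prime implicants: --1011, -11-11, -1111-, 0-1-11, 00--11, 000000, 0011-1, 01010-, 1-1110, 10-110, 1001-0, 11-010, 11-111, 1100-0, 111-1-, 1111--
PI chart (minterm → PIs covering it):
  0 | 000000  (sole → essential)
  3 | 00--11  (sole → essential)
  7 | 00--11  (sole → essential)
  11 | --1011,0-1-11,00--11
  13 | 0011-1  (sole → essential)
  15 | 0-1-11,00--11,0011-1
  20 | 01010-  (sole → essential)
  27 | --1011,-11-11,0-1-11
  36 | 1001-0  (sole → essential)
  38 | 10-110,1001-0
  43 | --1011  (sole → essential)
  48 | 1100-0  (sole → essential)
  50 | 11-010,1100-0
  55 | 11-111  (sole → essential)
  58 | 11-010,111-1-
  59 | --1011,-11-11,111-1-
  60 | 1111--  (sole → essential)
  61 | 1111--  (sole → essential)
  62 | -1111-,1-1110,111-1-,1111--
  63 | -11-11,-1111-,11-111,111-1-,1111--
Essential prime implicants: --1011, 00--11, 000000, 0011-1, 01010-, 1001-0, 11-111, 1100-0, 1111--

9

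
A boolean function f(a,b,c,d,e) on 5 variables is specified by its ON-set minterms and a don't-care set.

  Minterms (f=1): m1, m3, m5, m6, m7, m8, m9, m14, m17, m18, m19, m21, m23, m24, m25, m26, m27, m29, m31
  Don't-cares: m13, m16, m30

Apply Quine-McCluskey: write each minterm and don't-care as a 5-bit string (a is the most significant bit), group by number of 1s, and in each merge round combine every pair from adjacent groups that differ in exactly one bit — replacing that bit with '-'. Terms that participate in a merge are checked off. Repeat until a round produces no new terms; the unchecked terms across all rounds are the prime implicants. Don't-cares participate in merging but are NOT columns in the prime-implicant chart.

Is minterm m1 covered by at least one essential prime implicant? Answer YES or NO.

[col 0] 00001*, 00011*, 00101*, 00110*, 00111*, 01000*, 01001*, 01101*, 01110*, 10000*, 10001*, 10010*, 10011*, 10101*, 10111*, 11000*, 11001*, 11010*, 11011*, 11101*, 11110*, 11111*
[col 1] -0001*, -0011*, -0101*, -0111*, -1000*, -1001*, -1101*, -1110, 0-001*, 0-101*, 0-110, 00-01*, 00-11*, 000-1*, 001-1*, 0011-, 01-01*, 0100-*, 1-000*, 1-001*, 1-010*, 1-011*, 1-101*, 1-111*, 10-01*, 10-11*, 100-0*, 100-1*, 1000-*, 1001-*, 101-1*, 11-01*, 11-10*, 11-11*, 110-0*, 110-1*, 1100-*, 1101-*, 111-1*, 1111-*
[col 2] --001*, --101*, -0-01*, -0-11*, -00-1*, -01-1*, -1-01*, -100-, 0--01*, 00--1*, 1--01*, 1--11*, 1-0-0*, 1-0-1*, 1-00-*, 1-01-*, 1-1-1*, 10--1*, 100--*, 11--1*, 11-1-, 110--*
[col 3] ---01, -0--1, 1---1, 1-0--
Prime implicants: ---01, -0--1, -100-, -1110, 0-110, 0011-, 1---1, 1-0--, 11-1-
PI chart (minterm → PIs covering it):
  1 | ---01,-0--1
  3 | -0--1  (sole → essential)
  5 | ---01,-0--1
  6 | 0-110,0011-
  7 | -0--1,0011-
  8 | -100-  (sole → essential)
  9 | ---01,-100-
  14 | -1110,0-110
  17 | ---01,-0--1,1---1,1-0--
  18 | 1-0--  (sole → essential)
  19 | -0--1,1---1,1-0--
  21 | ---01,-0--1,1---1
  23 | -0--1,1---1
  24 | -100-,1-0--
  25 | ---01,-100-,1---1,1-0--
  26 | 1-0--,11-1-
  27 | 1---1,1-0--,11-1-
  29 | ---01,1---1
  31 | 1---1,11-1-
Essential prime implicants: -0--1, -100-, 1-0--

YES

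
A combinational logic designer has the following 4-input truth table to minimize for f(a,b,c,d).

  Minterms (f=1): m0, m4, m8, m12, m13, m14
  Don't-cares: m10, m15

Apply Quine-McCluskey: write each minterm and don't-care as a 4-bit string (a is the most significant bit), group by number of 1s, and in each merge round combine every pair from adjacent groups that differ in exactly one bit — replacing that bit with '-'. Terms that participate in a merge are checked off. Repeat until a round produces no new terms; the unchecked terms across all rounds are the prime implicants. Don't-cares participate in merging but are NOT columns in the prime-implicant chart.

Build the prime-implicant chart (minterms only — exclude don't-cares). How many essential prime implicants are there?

size-2^0 implicants → 0000(✓)  0100(✓)  1000(✓)  1010(✓)  1100(✓)  1101(✓)  1110(✓)  1111(✓)
size-2^1 implicants → -000(✓)  -100(✓)  0-00(✓)  1-00(✓)  1-10(✓)  10-0(✓)  11-0(✓)  11-1(✓)  110-(✓)  111-(✓)
size-2^2 implicants → --00  1--0  11--
Unchecked terms (primes): --00, 1--0, 11--
Minterm coverage:
  m0 ⊆ --00 [E]
  m4 ⊆ --00 [E]
  m8 ⊆ --00,1--0
  m12 ⊆ --00,1--0,11--
  m13 ⊆ 11-- [E]
  m14 ⊆ 1--0,11--
E = {--00, 11--}

2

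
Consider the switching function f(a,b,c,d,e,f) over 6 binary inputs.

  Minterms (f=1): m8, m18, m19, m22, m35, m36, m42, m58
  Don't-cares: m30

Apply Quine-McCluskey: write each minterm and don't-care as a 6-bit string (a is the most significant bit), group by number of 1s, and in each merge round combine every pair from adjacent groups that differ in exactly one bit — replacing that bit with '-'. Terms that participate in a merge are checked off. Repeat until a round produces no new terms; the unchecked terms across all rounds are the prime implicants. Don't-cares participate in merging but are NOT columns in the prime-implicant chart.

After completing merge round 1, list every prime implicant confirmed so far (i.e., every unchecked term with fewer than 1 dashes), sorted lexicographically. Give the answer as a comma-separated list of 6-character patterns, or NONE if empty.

001000, 100011, 100100

[col 0] 001000, 010010*, 010011*, 010110*, 011110*, 100011, 100100, 101010*, 111010*
[col 1] 01-110, 010-10, 01001-, 1-1010
Prime implicants: 001000, 01-110, 010-10, 01001-, 1-1010, 100011, 100100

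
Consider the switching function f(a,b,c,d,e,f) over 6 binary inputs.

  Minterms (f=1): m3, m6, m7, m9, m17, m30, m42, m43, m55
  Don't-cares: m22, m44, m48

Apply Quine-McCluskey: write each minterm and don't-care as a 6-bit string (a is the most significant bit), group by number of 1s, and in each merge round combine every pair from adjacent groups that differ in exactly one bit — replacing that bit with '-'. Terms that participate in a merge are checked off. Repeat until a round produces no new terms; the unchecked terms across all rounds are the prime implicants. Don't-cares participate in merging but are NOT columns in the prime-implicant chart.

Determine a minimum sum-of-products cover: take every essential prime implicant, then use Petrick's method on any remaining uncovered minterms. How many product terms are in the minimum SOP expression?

size-2^0 implicants → 000011(✓)  000110(✓)  000111(✓)  001001  010001  010110(✓)  011110(✓)  101010(✓)  101011(✓)  101100  110000  110111
size-2^1 implicants → 0-0110  000-11  00011-  01-110  10101-
Unchecked terms (primes): 0-0110, 000-11, 00011-, 001001, 01-110, 010001, 10101-, 101100, 110000, 110111
Minterm coverage:
  m3 ⊆ 000-11 [E]
  m6 ⊆ 0-0110,00011-
  m7 ⊆ 000-11,00011-
  m9 ⊆ 001001 [E]
  m17 ⊆ 010001 [E]
  m30 ⊆ 01-110 [E]
  m42 ⊆ 10101- [E]
  m43 ⊆ 10101- [E]
  m55 ⊆ 110111 [E]
E = {000-11, 001001, 01-110, 010001, 10101-, 110111}
Petrick residual → 0-0110
Cover = a'c'def' + a'b'c'ef + a'b'cd'e'f + a'bdef' + a'bc'd'e'f + ab'cd'e + abc'def  |cover|=7

7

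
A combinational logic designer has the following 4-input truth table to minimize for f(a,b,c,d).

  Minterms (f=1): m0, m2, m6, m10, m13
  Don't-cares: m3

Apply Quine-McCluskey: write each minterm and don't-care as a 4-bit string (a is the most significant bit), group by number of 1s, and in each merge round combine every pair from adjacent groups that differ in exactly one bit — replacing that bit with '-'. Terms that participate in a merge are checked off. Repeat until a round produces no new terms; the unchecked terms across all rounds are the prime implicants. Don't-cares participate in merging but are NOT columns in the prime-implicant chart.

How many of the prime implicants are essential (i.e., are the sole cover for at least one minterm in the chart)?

size-2^0 implicants → 0000(✓)  0010(✓)  0011(✓)  0110(✓)  1010(✓)  1101
size-2^1 implicants → -010  0-10  00-0  001-
Unchecked terms (primes): -010, 0-10, 00-0, 001-, 1101
Minterm coverage:
  m0 ⊆ 00-0 [E]
  m2 ⊆ -010,0-10,00-0,001-
  m6 ⊆ 0-10 [E]
  m10 ⊆ -010 [E]
  m13 ⊆ 1101 [E]
E = {-010, 0-10, 00-0, 1101}

4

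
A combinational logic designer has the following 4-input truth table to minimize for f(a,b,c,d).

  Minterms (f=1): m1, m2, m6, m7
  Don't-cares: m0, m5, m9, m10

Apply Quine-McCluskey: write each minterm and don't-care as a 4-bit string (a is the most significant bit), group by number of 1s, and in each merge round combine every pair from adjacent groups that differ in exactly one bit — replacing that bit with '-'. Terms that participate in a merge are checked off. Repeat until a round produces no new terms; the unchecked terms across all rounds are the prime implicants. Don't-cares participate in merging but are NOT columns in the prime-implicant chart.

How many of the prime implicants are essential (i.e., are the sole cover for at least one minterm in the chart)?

Round 0: 0000✓ 0001✓ 0010✓ 0101✓ 0110✓ 0111✓ 1001✓ 1010✓
Round 1: -001 -010 0-01 0-10 00-0 000- 01-1 011-
PIs = {-001, -010, 0-01, 0-10, 00-0, 000-, 01-1, 011-}
Coverage chart:
  m1: -001,0-01,000-
  m2: -010,0-10,00-0
  m6: 0-10,011-
  m7: 01-1,011-
(no essential prime implicants)

0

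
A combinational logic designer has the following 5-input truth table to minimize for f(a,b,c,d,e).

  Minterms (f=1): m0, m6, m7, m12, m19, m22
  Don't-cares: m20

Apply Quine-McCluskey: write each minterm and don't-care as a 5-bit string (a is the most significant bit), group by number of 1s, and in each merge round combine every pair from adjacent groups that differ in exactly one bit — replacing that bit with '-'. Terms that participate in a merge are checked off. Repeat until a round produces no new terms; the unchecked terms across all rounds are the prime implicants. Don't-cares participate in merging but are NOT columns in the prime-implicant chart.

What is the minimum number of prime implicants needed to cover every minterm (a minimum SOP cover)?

size-2^0 implicants → 00000  00110(✓)  00111(✓)  01100  10011  10100(✓)  10110(✓)
size-2^1 implicants → -0110  0011-  101-0
Unchecked terms (primes): -0110, 00000, 0011-, 01100, 10011, 101-0
Minterm coverage:
  m0 ⊆ 00000 [E]
  m6 ⊆ -0110,0011-
  m7 ⊆ 0011- [E]
  m12 ⊆ 01100 [E]
  m19 ⊆ 10011 [E]
  m22 ⊆ -0110,101-0
E = {00000, 0011-, 01100, 10011}
Petrick residual → -0110
Cover = b'cde' + a'b'c'd'e' + a'b'cd + a'bcd'e' + ab'c'de  |cover|=5

5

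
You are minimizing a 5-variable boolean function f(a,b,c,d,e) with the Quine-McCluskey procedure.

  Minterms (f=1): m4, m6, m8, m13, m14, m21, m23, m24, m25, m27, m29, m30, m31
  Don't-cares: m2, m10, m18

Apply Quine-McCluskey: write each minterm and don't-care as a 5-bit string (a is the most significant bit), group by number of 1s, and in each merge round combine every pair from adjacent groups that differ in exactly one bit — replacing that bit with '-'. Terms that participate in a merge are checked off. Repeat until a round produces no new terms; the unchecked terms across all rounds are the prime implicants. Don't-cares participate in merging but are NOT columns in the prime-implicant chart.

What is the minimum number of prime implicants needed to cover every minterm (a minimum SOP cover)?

size-2^0 implicants → 00010(✓)  00100(✓)  00110(✓)  01000(✓)  01010(✓)  01101(✓)  01110(✓)  10010(✓)  10101(✓)  10111(✓)  11000(✓)  11001(✓)  11011(✓)  11101(✓)  11110(✓)  11111(✓)
size-2^1 implicants → -0010  -1000  -1101  -1110  0-010(✓)  0-110(✓)  00-10(✓)  001-0  01-10(✓)  010-0  1-101(✓)  1-111(✓)  101-1(✓)  11-01(✓)  11-11(✓)  110-1(✓)  1100-  111-1(✓)  1111-
size-2^2 implicants → 0--10  1-1-1  11--1
Unchecked terms (primes): -0010, -1000, -1101, -1110, 0--10, 001-0, 010-0, 1-1-1, 11--1, 1100-, 1111-
Minterm coverage:
  m4 ⊆ 001-0 [E]
  m6 ⊆ 0--10,001-0
  m8 ⊆ -1000,010-0
  m13 ⊆ -1101 [E]
  m14 ⊆ -1110,0--10
  m21 ⊆ 1-1-1 [E]
  m23 ⊆ 1-1-1 [E]
  m24 ⊆ -1000,1100-
  m25 ⊆ 11--1,1100-
  m27 ⊆ 11--1 [E]
  m29 ⊆ -1101,1-1-1,11--1
  m30 ⊆ -1110,1111-
  m31 ⊆ 1-1-1,11--1,1111-
E = {-1101, 001-0, 1-1-1, 11--1}
Petrick residual → -1000, -1110
Cover = bc'd'e' + bcd'e + bcde' + a'b'ce' + ace + abe  |cover|=6

6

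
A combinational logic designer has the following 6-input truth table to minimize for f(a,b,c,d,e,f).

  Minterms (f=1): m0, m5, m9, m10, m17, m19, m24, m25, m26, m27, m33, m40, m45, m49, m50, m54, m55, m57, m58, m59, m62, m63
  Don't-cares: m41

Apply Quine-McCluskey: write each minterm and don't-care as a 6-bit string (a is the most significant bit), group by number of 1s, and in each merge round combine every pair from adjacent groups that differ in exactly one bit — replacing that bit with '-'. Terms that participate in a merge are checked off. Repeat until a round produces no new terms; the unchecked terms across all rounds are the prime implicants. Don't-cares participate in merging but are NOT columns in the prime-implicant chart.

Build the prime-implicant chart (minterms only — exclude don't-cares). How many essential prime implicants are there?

size-2^0 implicants → 000000  000101  001001(✓)  001010(✓)  010001(✓)  010011(✓)  011000(✓)  011001(✓)  011010(✓)  011011(✓)  100001(✓)  101000(✓)  101001(✓)  101101(✓)  110001(✓)  110010(✓)  110110(✓)  110111(✓)  111001(✓)  111010(✓)  111011(✓)  111110(✓)  111111(✓)
size-2^1 implicants → -01001(✓)  -10001(✓)  -11001(✓)  -11010(✓)  -11011(✓)  0-1001(✓)  0-1010  01-001(✓)  01-011(✓)  0100-1(✓)  0110-0(✓)  0110-1(✓)  01100-(✓)  01101-(✓)  1-0001(✓)  1-1001(✓)  10-001(✓)  101-01  10100-  11-001(✓)  11-010(✓)  11-110(✓)  11-111(✓)  110-10(✓)  11011-(✓)  111-10(✓)  111-11(✓)  1110-1(✓)  11101-(✓)  11111-(✓)
size-2^2 implicants → --1001  -1-001  -110-1  -1101-  01-0-1  0110--  1--001  11--10  11-11-  111-1-
Unchecked terms (primes): --1001, -1-001, -110-1, -1101-, 0-1010, 000000, 000101, 01-0-1, 0110--, 1--001, 101-01, 10100-, 11--10, 11-11-, 111-1-
Minterm coverage:
  m0 ⊆ 000000 [E]
  m5 ⊆ 000101 [E]
  m9 ⊆ --1001 [E]
  m10 ⊆ 0-1010 [E]
  m17 ⊆ -1-001,01-0-1
  m19 ⊆ 01-0-1 [E]
  m24 ⊆ 0110-- [E]
  m25 ⊆ --1001,-1-001,-110-1,01-0-1,0110--
  m26 ⊆ -1101-,0-1010,0110--
  m27 ⊆ -110-1,-1101-,01-0-1,0110--
  m33 ⊆ 1--001 [E]
  m40 ⊆ 10100- [E]
  m45 ⊆ 101-01 [E]
  m49 ⊆ -1-001,1--001
  m50 ⊆ 11--10 [E]
  m54 ⊆ 11--10,11-11-
  m55 ⊆ 11-11- [E]
  m57 ⊆ --1001,-1-001,-110-1,1--001
  m58 ⊆ -1101-,11--10,111-1-
  m59 ⊆ -110-1,-1101-,111-1-
  m62 ⊆ 11--10,11-11-,111-1-
  m63 ⊆ 11-11-,111-1-
E = {--1001, 0-1010, 000000, 000101, 01-0-1, 0110--, 1--001, 101-01, 10100-, 11--10, 11-11-}

11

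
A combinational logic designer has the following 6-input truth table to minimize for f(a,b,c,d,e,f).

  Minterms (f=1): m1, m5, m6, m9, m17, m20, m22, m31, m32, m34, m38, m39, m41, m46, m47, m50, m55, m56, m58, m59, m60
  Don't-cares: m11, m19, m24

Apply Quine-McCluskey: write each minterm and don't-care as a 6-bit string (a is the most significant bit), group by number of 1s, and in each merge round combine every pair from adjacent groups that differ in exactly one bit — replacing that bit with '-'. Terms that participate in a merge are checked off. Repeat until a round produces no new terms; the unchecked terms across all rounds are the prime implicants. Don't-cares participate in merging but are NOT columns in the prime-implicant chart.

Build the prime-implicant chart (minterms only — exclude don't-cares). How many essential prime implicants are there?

9

size-2^0 implicants → 000001(✓)  000101(✓)  000110(✓)  001001(✓)  001011(✓)  010001(✓)  010011(✓)  010100(✓)  010110(✓)  011000(✓)  011111  100000(✓)  100010(✓)  100110(✓)  100111(✓)  101001(✓)  101110(✓)  101111(✓)  110010(✓)  110111(✓)  111000(✓)  111010(✓)  111011(✓)  111100(✓)
size-2^1 implicants → -00110  -01001  -11000  0-0001  0-0110  00-001  000-01  0010-1  0100-1  0101-0  1-0010  1-0111  10-110(✓)  10-111(✓)  100-10  1000-0  10011-(✓)  10111-(✓)  11-010  111-00  1110-0  11101-
size-2^2 implicants → 10-11-
Unchecked terms (primes): -00110, -01001, -11000, 0-0001, 0-0110, 00-001, 000-01, 0010-1, 0100-1, 0101-0, 011111, 1-0010, 1-0111, 10-11-, 100-10, 1000-0, 11-010, 111-00, 1110-0, 11101-
Minterm coverage:
  m1 ⊆ 0-0001,00-001,000-01
  m5 ⊆ 000-01 [E]
  m6 ⊆ -00110,0-0110
  m9 ⊆ -01001,00-001,0010-1
  m17 ⊆ 0-0001,0100-1
  m20 ⊆ 0101-0 [E]
  m22 ⊆ 0-0110,0101-0
  m31 ⊆ 011111 [E]
  m32 ⊆ 1000-0 [E]
  m34 ⊆ 1-0010,100-10,1000-0
  m38 ⊆ -00110,10-11-,100-10
  m39 ⊆ 1-0111,10-11-
  m41 ⊆ -01001 [E]
  m46 ⊆ 10-11- [E]
  m47 ⊆ 10-11- [E]
  m50 ⊆ 1-0010,11-010
  m55 ⊆ 1-0111 [E]
  m56 ⊆ -11000,111-00,1110-0
  m58 ⊆ 11-010,1110-0,11101-
  m59 ⊆ 11101- [E]
  m60 ⊆ 111-00 [E]
E = {-01001, 000-01, 0101-0, 011111, 1-0111, 10-11-, 1000-0, 111-00, 11101-}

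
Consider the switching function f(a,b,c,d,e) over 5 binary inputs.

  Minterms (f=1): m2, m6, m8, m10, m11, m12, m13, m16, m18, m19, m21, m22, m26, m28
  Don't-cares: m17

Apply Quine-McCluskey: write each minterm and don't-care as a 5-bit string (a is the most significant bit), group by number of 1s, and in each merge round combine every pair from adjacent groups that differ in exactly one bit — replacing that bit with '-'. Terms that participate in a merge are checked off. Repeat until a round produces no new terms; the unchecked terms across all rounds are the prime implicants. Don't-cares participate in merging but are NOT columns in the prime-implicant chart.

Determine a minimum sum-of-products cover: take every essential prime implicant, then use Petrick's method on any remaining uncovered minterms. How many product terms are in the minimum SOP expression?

size-2^0 implicants → 00010(✓)  00110(✓)  01000(✓)  01010(✓)  01011(✓)  01100(✓)  01101(✓)  10000(✓)  10001(✓)  10010(✓)  10011(✓)  10101(✓)  10110(✓)  11010(✓)  11100(✓)
size-2^1 implicants → -0010(✓)  -0110(✓)  -1010(✓)  -1100  0-010(✓)  00-10(✓)  01-00  010-0  0101-  0110-  1-010(✓)  10-01  10-10(✓)  100-0(✓)  100-1(✓)  1000-(✓)  1001-(✓)
size-2^2 implicants → --010  -0-10  100--
Unchecked terms (primes): --010, -0-10, -1100, 01-00, 010-0, 0101-, 0110-, 10-01, 100--
Minterm coverage:
  m2 ⊆ --010,-0-10
  m6 ⊆ -0-10 [E]
  m8 ⊆ 01-00,010-0
  m10 ⊆ --010,010-0,0101-
  m11 ⊆ 0101- [E]
  m12 ⊆ -1100,01-00,0110-
  m13 ⊆ 0110- [E]
  m16 ⊆ 100-- [E]
  m18 ⊆ --010,-0-10,100--
  m19 ⊆ 100-- [E]
  m21 ⊆ 10-01 [E]
  m22 ⊆ -0-10 [E]
  m26 ⊆ --010 [E]
  m28 ⊆ -1100 [E]
E = {--010, -0-10, -1100, 0101-, 0110-, 10-01, 100--}
Petrick residual → 01-00
Cover = c'de' + b'de' + bcd'e' + a'bd'e' + a'bc'd + a'bcd' + ab'd'e + ab'c'  |cover|=8

8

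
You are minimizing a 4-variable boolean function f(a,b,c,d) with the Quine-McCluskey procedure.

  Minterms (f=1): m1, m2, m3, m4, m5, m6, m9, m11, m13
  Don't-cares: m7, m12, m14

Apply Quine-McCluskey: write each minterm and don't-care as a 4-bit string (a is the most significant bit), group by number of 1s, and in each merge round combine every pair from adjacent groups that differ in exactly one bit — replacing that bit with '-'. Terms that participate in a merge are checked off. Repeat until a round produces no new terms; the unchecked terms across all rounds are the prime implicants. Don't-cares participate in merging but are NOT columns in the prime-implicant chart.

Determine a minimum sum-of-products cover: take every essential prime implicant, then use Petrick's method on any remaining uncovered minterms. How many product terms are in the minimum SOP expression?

3

[col 0] 0001*, 0010*, 0011*, 0100*, 0101*, 0110*, 0111*, 1001*, 1011*, 1100*, 1101*, 1110*
[col 1] -001*, -011*, -100*, -101*, -110*, 0-01*, 0-10*, 0-11*, 00-1*, 001-*, 01-0*, 01-1*, 010-*, 011-*, 1-01*, 10-1*, 11-0*, 110-*
[col 2] --01, -0-1, -1-0, -10-, 0--1, 0-1-, 01--
Prime implicants: --01, -0-1, -1-0, -10-, 0--1, 0-1-, 01--
PI chart (minterm → PIs covering it):
  1 | --01,-0-1,0--1
  2 | 0-1-  (sole → essential)
  3 | -0-1,0--1,0-1-
  4 | -1-0,-10-,01--
  5 | --01,-10-,0--1,01--
  6 | -1-0,0-1-,01--
  9 | --01,-0-1
  11 | -0-1  (sole → essential)
  13 | --01,-10-
Essential prime implicants: -0-1, 0-1-
Petrick residual → -10-
Minimum SOP uses 3 PIs: b'd + bc' + a'c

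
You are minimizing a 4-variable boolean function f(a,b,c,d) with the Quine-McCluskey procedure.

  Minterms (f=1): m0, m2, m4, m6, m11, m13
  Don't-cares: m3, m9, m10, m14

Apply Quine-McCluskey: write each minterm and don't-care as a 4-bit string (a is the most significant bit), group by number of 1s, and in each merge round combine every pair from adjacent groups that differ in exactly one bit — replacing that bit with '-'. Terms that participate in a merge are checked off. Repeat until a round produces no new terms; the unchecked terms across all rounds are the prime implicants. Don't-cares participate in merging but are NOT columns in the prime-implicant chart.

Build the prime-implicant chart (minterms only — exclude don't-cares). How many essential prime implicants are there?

Round 0: 0000✓ 0010✓ 0011✓ 0100✓ 0110✓ 1001✓ 1010✓ 1011✓ 1101✓ 1110✓
Round 1: -010✓ -011✓ -110✓ 0-00✓ 0-10✓ 00-0✓ 001-✓ 01-0✓ 1-01 1-10✓ 10-1 101-✓
Round 2: --10 -01- 0--0
PIs = {--10, -01-, 0--0, 1-01, 10-1}
Coverage chart:
  m0: 0--0 ←essential
  m2: --10,-01-,0--0
  m4: 0--0 ←essential
  m6: --10,0--0
  m11: -01-,10-1
  m13: 1-01 ←essential
Essential: 0--0, 1-01

2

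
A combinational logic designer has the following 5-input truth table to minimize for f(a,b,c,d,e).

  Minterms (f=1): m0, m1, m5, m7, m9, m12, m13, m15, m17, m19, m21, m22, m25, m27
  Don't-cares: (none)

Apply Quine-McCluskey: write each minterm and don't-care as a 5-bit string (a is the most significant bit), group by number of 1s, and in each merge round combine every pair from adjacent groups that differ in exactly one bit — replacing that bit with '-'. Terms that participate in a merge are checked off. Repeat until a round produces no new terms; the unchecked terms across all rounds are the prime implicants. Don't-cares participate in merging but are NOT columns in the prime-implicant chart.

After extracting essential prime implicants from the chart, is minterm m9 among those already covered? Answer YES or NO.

Round 0: 00000✓ 00001✓ 00101✓ 00111✓ 01001✓ 01100✓ 01101✓ 01111✓ 10001✓ 10011✓ 10101✓ 10110 11001✓ 11011✓
Round 1: -0001✓ -0101✓ -1001✓ 0-001✓ 0-101✓ 0-111✓ 00-01✓ 0000- 001-1✓ 01-01✓ 011-1✓ 0110- 1-001✓ 1-011✓ 10-01✓ 100-1✓ 110-1✓
Round 2: --001 -0-01 0--01 0-1-1 1-0-1
PIs = {--001, -0-01, 0--01, 0-1-1, 0000-, 0110-, 1-0-1, 10110}
Coverage chart:
  m0: 0000- ←essential
  m1: --001,-0-01,0--01,0000-
  m5: -0-01,0--01,0-1-1
  m7: 0-1-1 ←essential
  m9: --001,0--01
  m12: 0110- ←essential
  m13: 0--01,0-1-1,0110-
  m15: 0-1-1 ←essential
  m17: --001,-0-01,1-0-1
  m19: 1-0-1 ←essential
  m21: -0-01 ←essential
  m22: 10110 ←essential
  m25: --001,1-0-1
  m27: 1-0-1 ←essential
Essential: -0-01, 0-1-1, 0000-, 0110-, 1-0-1, 10110

NO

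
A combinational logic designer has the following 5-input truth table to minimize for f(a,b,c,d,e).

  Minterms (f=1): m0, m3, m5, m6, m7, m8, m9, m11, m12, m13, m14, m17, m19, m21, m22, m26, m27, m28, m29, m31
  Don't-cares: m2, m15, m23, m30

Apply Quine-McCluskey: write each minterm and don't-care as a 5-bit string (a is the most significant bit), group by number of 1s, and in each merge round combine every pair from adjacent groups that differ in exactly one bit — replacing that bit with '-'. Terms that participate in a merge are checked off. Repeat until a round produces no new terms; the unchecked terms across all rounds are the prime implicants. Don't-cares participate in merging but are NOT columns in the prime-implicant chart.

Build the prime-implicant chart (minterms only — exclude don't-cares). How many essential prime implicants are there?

[col 0] 00000*, 00010*, 00011*, 00101*, 00110*, 00111*, 01000*, 01001*, 01011*, 01100*, 01101*, 01110*, 01111*, 10001*, 10011*, 10101*, 10110*, 10111*, 11010*, 11011*, 11100*, 11101*, 11110*, 11111*
[col 1] -0011*, -0101*, -0110*, -0111*, -1011*, -1100*, -1101*, -1110*, -1111*, 0-000, 0-011*, 0-101*, 0-110*, 0-111*, 00-10*, 00-11*, 000-0, 0001-*, 001-1*, 0011-*, 01-00*, 01-01*, 01-11*, 010-1*, 0100-*, 011-0*, 011-1*, 0110-*, 0111-*, 1-011*, 1-101*, 1-110*, 1-111*, 10-01*, 10-11*, 100-1*, 101-1*, 1011-*, 11-10*, 11-11*, 1101-*, 111-0*, 111-1*, 1110-*, 1111-*
[col 2] --011*, --101*, --110*, --111*, -0-11*, -01-1*, -011-*, -1-11*, -11-0*, -11-1*, -110-*, -111-*, 0--11*, 0-1-1*, 0-11-*, 00-1-, 01--1, 01-0-, 011--*, 1--11*, 1-1-1*, 1-11-*, 10--1, 11-1-, 111--*
[col 3] ---11, --1-1, --11-, -11--
Prime implicants: ---11, --1-1, --11-, -11--, 0-000, 00-1-, 000-0, 01--1, 01-0-, 10--1, 11-1-
PI chart (minterm → PIs covering it):
  0 | 0-000,000-0
  3 | ---11,00-1-
  5 | --1-1  (sole → essential)
  6 | --11-,00-1-
  7 | ---11,--1-1,--11-,00-1-
  8 | 0-000,01-0-
  9 | 01--1,01-0-
  11 | ---11,01--1
  12 | -11--,01-0-
  13 | --1-1,-11--,01--1,01-0-
  14 | --11-,-11--
  17 | 10--1  (sole → essential)
  19 | ---11,10--1
  21 | --1-1,10--1
  22 | --11-  (sole → essential)
  26 | 11-1-  (sole → essential)
  27 | ---11,11-1-
  28 | -11--  (sole → essential)
  29 | --1-1,-11--
  31 | ---11,--1-1,--11-,-11--,11-1-
Essential prime implicants: --1-1, --11-, -11--, 10--1, 11-1-

5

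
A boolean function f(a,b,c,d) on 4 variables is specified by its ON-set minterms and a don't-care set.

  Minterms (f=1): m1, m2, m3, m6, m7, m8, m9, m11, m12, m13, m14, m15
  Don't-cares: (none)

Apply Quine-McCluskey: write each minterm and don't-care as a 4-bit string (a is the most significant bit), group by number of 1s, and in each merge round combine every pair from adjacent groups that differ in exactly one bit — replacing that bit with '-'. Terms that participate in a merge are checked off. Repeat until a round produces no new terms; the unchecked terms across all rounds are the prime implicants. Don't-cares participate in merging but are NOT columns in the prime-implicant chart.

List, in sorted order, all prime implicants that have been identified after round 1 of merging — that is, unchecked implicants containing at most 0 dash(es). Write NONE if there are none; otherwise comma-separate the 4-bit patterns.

Round 0: 0001✓ 0010✓ 0011✓ 0110✓ 0111✓ 1000✓ 1001✓ 1011✓ 1100✓ 1101✓ 1110✓ 1111✓
Round 1: -001✓ -011✓ -110✓ -111✓ 0-10✓ 0-11✓ 00-1✓ 001-✓ 011-✓ 1-00✓ 1-01✓ 1-11✓ 10-1✓ 100-✓ 11-0✓ 11-1✓ 110-✓ 111-✓
Round 2: --11 -0-1 -11- 0-1- 1--1 1-0- 11--
PIs = {--11, -0-1, -11-, 0-1-, 1--1, 1-0-, 11--}

NONE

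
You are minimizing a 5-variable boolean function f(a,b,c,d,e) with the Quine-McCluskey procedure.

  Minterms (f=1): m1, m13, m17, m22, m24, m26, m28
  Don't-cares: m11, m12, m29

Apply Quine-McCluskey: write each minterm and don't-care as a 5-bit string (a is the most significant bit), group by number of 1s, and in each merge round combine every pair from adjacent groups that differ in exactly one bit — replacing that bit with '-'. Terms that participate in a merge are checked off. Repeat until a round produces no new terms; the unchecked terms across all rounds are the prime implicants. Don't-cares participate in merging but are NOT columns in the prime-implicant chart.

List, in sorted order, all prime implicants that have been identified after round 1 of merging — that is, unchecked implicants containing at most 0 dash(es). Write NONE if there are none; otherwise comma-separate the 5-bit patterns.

01011, 10110

Round 0: 00001✓ 01011 01100✓ 01101✓ 10001✓ 10110 11000✓ 11010✓ 11100✓ 11101✓
Round 1: -0001 -1100✓ -1101✓ 0110-✓ 11-00 110-0 1110-✓
Round 2: -110-
PIs = {-0001, -110-, 01011, 10110, 11-00, 110-0}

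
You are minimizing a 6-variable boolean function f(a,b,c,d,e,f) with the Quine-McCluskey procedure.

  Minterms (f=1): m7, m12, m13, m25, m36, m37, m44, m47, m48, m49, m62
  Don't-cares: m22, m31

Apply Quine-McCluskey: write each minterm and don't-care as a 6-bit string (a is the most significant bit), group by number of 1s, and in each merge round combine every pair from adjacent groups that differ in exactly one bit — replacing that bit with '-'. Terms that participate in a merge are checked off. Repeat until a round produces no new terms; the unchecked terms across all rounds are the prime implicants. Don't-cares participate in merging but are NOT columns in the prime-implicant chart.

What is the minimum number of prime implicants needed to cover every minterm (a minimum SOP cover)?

size-2^0 implicants → 000111  001100(✓)  001101(✓)  010110  011001  011111  100100(✓)  100101(✓)  101100(✓)  101111  110000(✓)  110001(✓)  111110
size-2^1 implicants → -01100  00110-  10-100  10010-  11000-
Unchecked terms (primes): -01100, 000111, 00110-, 010110, 011001, 011111, 10-100, 10010-, 101111, 11000-, 111110
Minterm coverage:
  m7 ⊆ 000111 [E]
  m12 ⊆ -01100,00110-
  m13 ⊆ 00110- [E]
  m25 ⊆ 011001 [E]
  m36 ⊆ 10-100,10010-
  m37 ⊆ 10010- [E]
  m44 ⊆ -01100,10-100
  m47 ⊆ 101111 [E]
  m48 ⊆ 11000- [E]
  m49 ⊆ 11000- [E]
  m62 ⊆ 111110 [E]
E = {000111, 00110-, 011001, 10010-, 101111, 11000-, 111110}
Petrick residual → -01100
Cover = b'cde'f' + a'b'c'def + a'b'cde' + a'bcd'e'f + ab'c'de' + ab'cdef + abc'd'e' + abcdef'  |cover|=8

8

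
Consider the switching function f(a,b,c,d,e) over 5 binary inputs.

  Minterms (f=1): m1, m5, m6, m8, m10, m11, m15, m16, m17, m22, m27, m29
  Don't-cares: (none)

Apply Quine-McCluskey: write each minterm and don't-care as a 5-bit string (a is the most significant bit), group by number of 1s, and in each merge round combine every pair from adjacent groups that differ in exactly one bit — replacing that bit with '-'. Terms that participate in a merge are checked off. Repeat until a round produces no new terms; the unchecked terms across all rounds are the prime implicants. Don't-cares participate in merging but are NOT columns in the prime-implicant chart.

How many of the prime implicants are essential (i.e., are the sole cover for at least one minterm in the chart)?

[col 0] 00001*, 00101*, 00110*, 01000*, 01010*, 01011*, 01111*, 10000*, 10001*, 10110*, 11011*, 11101
[col 1] -0001, -0110, -1011, 00-01, 01-11, 010-0, 0101-, 1000-
Prime implicants: -0001, -0110, -1011, 00-01, 01-11, 010-0, 0101-, 1000-, 11101
PI chart (minterm → PIs covering it):
  1 | -0001,00-01
  5 | 00-01  (sole → essential)
  6 | -0110  (sole → essential)
  8 | 010-0  (sole → essential)
  10 | 010-0,0101-
  11 | -1011,01-11,0101-
  15 | 01-11  (sole → essential)
  16 | 1000-  (sole → essential)
  17 | -0001,1000-
  22 | -0110  (sole → essential)
  27 | -1011  (sole → essential)
  29 | 11101  (sole → essential)
Essential prime implicants: -0110, -1011, 00-01, 01-11, 010-0, 1000-, 11101

7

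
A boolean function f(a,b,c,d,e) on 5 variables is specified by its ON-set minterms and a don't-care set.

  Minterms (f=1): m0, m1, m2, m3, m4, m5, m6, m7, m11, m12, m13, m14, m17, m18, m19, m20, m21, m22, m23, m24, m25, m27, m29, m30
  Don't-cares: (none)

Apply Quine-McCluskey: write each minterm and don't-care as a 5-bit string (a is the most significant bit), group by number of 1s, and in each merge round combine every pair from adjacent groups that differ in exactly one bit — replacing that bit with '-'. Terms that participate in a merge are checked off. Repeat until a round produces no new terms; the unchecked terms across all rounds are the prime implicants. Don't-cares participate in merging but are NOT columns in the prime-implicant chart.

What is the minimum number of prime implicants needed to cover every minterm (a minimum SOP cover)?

[col 0] 00000*, 00001*, 00010*, 00011*, 00100*, 00101*, 00110*, 00111*, 01011*, 01100*, 01101*, 01110*, 10001*, 10010*, 10011*, 10100*, 10101*, 10110*, 10111*, 11000*, 11001*, 11011*, 11101*, 11110*
[col 1] -0001*, -0010*, -0011*, -0100*, -0101*, -0110*, -0111*, -1011*, -1101*, -1110*, 0-011*, 0-100*, 0-101*, 0-110*, 00-00*, 00-01*, 00-10*, 00-11*, 000-0*, 000-1*, 0000-*, 0001-*, 001-0*, 001-1*, 0010-*, 0011-*, 011-0*, 0110-*, 1-001*, 1-011*, 1-101*, 1-110*, 10-01*, 10-10*, 10-11*, 100-1*, 1001-*, 101-0*, 101-1*, 1010-*, 1011-*, 11-01*, 110-1*, 1100-
[col 2] --011, --101, --110, -0-01*, -0-10*, -0-11*, -00-1*, -001-*, -01-0*, -01-1*, -010-*, -011-*, 0-1-0, 0-10-, 00--0*, 00--1*, 00-0-*, 00-1-*, 000--*, 001--*, 1--01, 1-0-1, 10--1*, 10-1-*, 101--*
[col 3] -0--1, -0-1-, -01--, 00---
Prime implicants: --011, --101, --110, -0--1, -0-1-, -01--, 0-1-0, 0-10-, 00---, 1--01, 1-0-1, 1100-
PI chart (minterm → PIs covering it):
  0 | 00---  (sole → essential)
  1 | -0--1,00---
  2 | -0-1-,00---
  3 | --011,-0--1,-0-1-,00---
  4 | -01--,0-1-0,0-10-,00---
  5 | --101,-0--1,-01--,0-10-,00---
  6 | --110,-0-1-,-01--,0-1-0,00---
  7 | -0--1,-0-1-,-01--,00---
  11 | --011  (sole → essential)
  12 | 0-1-0,0-10-
  13 | --101,0-10-
  14 | --110,0-1-0
  17 | -0--1,1--01,1-0-1
  18 | -0-1-  (sole → essential)
  19 | --011,-0--1,-0-1-,1-0-1
  20 | -01--  (sole → essential)
  21 | --101,-0--1,-01--,1--01
  22 | --110,-0-1-,-01--
  23 | -0--1,-0-1-,-01--
  24 | 1100-  (sole → essential)
  25 | 1--01,1-0-1,1100-
  27 | --011,1-0-1
  29 | --101,1--01
  30 | --110  (sole → essential)
Essential prime implicants: --011, --110, -0-1-, -01--, 00---, 1100-
Petrick residual → 0-10-, 1--01
Minimum SOP uses 8 PIs: c'de + cde' + b'd + b'c + a'cd' + a'b' + ad'e + abc'd'

8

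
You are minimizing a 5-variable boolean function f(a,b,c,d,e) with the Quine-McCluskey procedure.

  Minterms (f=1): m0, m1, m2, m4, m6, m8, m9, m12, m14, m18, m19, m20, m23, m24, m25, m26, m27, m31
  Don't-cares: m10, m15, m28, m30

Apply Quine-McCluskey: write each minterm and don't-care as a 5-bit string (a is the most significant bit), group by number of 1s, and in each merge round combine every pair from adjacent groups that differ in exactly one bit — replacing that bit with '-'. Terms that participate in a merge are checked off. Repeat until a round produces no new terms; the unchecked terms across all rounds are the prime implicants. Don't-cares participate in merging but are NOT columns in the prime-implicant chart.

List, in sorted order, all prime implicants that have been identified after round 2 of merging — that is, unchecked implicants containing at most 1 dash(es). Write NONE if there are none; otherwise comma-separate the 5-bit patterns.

NONE

Round 0: 00000✓ 00001✓ 00010✓ 00100✓ 00110✓ 01000✓ 01001✓ 01010✓ 01100✓ 01110✓ 01111✓ 10010✓ 10011✓ 10100✓ 10111✓ 11000✓ 11001✓ 11010✓ 11011✓ 11100✓ 11110✓ 11111✓
Round 1: -0010✓ -0100✓ -1000✓ -1001✓ -1010✓ -1100✓ -1110✓ -1111✓ 0-000✓ 0-001✓ 0-010✓ 0-100✓ 0-110✓ 00-00✓ 00-10✓ 000-0✓ 0000-✓ 001-0✓ 01-00✓ 01-10✓ 010-0✓ 0100-✓ 011-0✓ 0111-✓ 1-010✓ 1-011✓ 1-100✓ 1-111✓ 10-11✓ 1001-✓ 11-00✓ 11-10✓ 11-11✓ 110-0✓ 110-1✓ 1100-✓ 1101-✓ 111-0✓ 1111-✓
Round 2: --010 --100 -1-00✓ -1-10✓ -10-0✓ -100- -11-0✓ -111- 0--00✓ 0--10✓ 0-0-0✓ 0-00- 0-1-0✓ 00--0✓ 01--0✓ 1--11 1-01- 11--0✓ 11-1- 110--
Round 3: -1--0 0---0
PIs = {--010, --100, -1--0, -100-, -111-, 0---0, 0-00-, 1--11, 1-01-, 11-1-, 110--}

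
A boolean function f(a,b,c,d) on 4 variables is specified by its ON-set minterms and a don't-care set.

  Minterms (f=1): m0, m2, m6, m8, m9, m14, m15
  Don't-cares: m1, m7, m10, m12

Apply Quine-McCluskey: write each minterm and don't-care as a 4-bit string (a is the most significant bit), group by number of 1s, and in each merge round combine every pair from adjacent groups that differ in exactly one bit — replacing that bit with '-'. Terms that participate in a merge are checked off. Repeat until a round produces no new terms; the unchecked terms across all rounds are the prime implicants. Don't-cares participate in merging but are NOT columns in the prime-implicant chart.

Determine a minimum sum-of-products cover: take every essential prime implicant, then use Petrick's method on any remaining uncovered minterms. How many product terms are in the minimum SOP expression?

Round 0: 0000✓ 0001✓ 0010✓ 0110✓ 0111✓ 1000✓ 1001✓ 1010✓ 1100✓ 1110✓ 1111✓
Round 1: -000✓ -001✓ -010✓ -110✓ -111✓ 0-10✓ 00-0✓ 000-✓ 011-✓ 1-00✓ 1-10✓ 10-0✓ 100-✓ 11-0✓ 111-✓
Round 2: --10 -0-0 -00- -11- 1--0
PIs = {--10, -0-0, -00-, -11-, 1--0}
Coverage chart:
  m0: -0-0,-00-
  m2: --10,-0-0
  m6: --10,-11-
  m8: -0-0,-00-,1--0
  m9: -00- ←essential
  m14: --10,-11-,1--0
  m15: -11- ←essential
Essential: -00-, -11-
Petrick residual → --10
Min cover (3 terms): cd' + b'c' + bc

3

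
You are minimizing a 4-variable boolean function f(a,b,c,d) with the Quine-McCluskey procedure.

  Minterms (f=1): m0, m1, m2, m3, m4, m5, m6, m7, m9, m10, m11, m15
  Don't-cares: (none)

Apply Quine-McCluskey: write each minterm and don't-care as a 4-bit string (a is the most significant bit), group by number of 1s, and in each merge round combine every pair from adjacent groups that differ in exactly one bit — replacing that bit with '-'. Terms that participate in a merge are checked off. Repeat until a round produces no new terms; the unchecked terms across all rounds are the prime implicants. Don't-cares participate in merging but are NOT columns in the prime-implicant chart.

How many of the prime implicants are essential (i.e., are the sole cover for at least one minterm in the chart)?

Round 0: 0000✓ 0001✓ 0010✓ 0011✓ 0100✓ 0101✓ 0110✓ 0111✓ 1001✓ 1010✓ 1011✓ 1111✓
Round 1: -001✓ -010✓ -011✓ -111✓ 0-00✓ 0-01✓ 0-10✓ 0-11✓ 00-0✓ 00-1✓ 000-✓ 001-✓ 01-0✓ 01-1✓ 010-✓ 011-✓ 1-11✓ 10-1✓ 101-✓
Round 2: --11 -0-1 -01- 0--0✓ 0--1✓ 0-0-✓ 0-1-✓ 00--✓ 01--✓
Round 3: 0---
PIs = {--11, -0-1, -01-, 0---}
Coverage chart:
  m0: 0--- ←essential
  m1: -0-1,0---
  m2: -01-,0---
  m3: --11,-0-1,-01-,0---
  m4: 0--- ←essential
  m5: 0--- ←essential
  m6: 0--- ←essential
  m7: --11,0---
  m9: -0-1 ←essential
  m10: -01- ←essential
  m11: --11,-0-1,-01-
  m15: --11 ←essential
Essential: --11, -0-1, -01-, 0---

4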